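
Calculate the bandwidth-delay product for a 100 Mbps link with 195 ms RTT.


BDP = bandwidth * RTT
= 100 Mbps * 195 ms
= 100 * 1e6 * 195 / 1000 bits
= 19500000 bits
= 2437500 bytes
= 2380.3711 KB
BDP = 19500000 bits (2437500 bytes)


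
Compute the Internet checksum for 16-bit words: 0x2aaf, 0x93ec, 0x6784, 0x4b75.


Sum all words (with carry folding):
+ 0x2aaf = 0x2aaf
+ 0x93ec = 0xbe9b
+ 0x6784 = 0x2620
+ 0x4b75 = 0x7195
One's complement: ~0x7195
Checksum = 0x8e6a


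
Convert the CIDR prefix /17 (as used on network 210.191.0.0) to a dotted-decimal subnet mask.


/17 means 17 network bits, 15 host bits
Binary: 11111111111111111000000000000000
Mask: 255.255.128.0


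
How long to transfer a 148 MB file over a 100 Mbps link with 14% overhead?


Effective throughput = 100 * (1 - 14/100) = 86 Mbps
File size in Mb = 148 * 8 = 1184 Mb
Time = 1184 / 86
Time = 13.7674 seconds


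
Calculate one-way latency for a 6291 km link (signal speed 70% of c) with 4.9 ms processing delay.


Speed = 0.7 * 3e5 km/s = 210000 km/s
Propagation delay = 6291 / 210000 = 0.03 s = 29.9571 ms
Processing delay = 4.9 ms
Total one-way latency = 34.8571 ms


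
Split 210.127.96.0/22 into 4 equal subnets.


New prefix = 22 + 2 = 24
Each subnet has 256 addresses
  210.127.96.0/24
  210.127.97.0/24
  210.127.98.0/24
  210.127.99.0/24
Subnets: 210.127.96.0/24, 210.127.97.0/24, 210.127.98.0/24, 210.127.99.0/24


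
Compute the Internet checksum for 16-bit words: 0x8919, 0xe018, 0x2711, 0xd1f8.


Sum all words (with carry folding):
+ 0x8919 = 0x8919
+ 0xe018 = 0x6932
+ 0x2711 = 0x9043
+ 0xd1f8 = 0x623c
One's complement: ~0x623c
Checksum = 0x9dc3


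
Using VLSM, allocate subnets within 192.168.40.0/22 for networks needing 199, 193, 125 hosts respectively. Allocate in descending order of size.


199 hosts -> /24 (254 usable): 192.168.40.0/24
193 hosts -> /24 (254 usable): 192.168.41.0/24
125 hosts -> /25 (126 usable): 192.168.42.0/25
Allocation: 192.168.40.0/24 (199 hosts, 254 usable); 192.168.41.0/24 (193 hosts, 254 usable); 192.168.42.0/25 (125 hosts, 126 usable)


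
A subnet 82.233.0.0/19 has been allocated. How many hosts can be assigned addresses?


Host bits = 32 - 19 = 13
Total addresses = 2^13 = 8192
Usable = total - 2 (network and broadcast)
Usable hosts: 8190


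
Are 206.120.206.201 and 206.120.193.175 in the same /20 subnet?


Mask: 255.255.240.0
206.120.206.201 AND mask = 206.120.192.0
206.120.193.175 AND mask = 206.120.192.0
Yes, same subnet (206.120.192.0)


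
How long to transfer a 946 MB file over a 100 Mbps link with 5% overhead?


Effective throughput = 100 * (1 - 5/100) = 95 Mbps
File size in Mb = 946 * 8 = 7568 Mb
Time = 7568 / 95
Time = 79.6632 seconds


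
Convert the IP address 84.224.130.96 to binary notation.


84 = 01010100
224 = 11100000
130 = 10000010
96 = 01100000
Binary: 01010100.11100000.10000010.01100000


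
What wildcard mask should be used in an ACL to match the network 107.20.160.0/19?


Subnet mask: 255.255.224.0
Wildcard = 255.255.255.255 - subnet mask
255 - 255 = 0
255 - 255 = 0
255 - 224 = 31
255 - 0 = 255
Wildcard: 0.0.31.255


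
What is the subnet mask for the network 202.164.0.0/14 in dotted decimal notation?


/14 means 14 network bits, 18 host bits
Binary: 11111111111111000000000000000000
Mask: 255.252.0.0


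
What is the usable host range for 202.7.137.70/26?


Network: 202.7.137.64
Broadcast: 202.7.137.127
First usable = network + 1
Last usable = broadcast - 1
Range: 202.7.137.65 to 202.7.137.126


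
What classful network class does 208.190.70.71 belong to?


First octet: 208
Binary: 11010000
110xxxxx -> Class C (192-223)
Class C, default mask 255.255.255.0 (/24)


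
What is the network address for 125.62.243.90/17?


IP:   01111101.00111110.11110011.01011010
Mask: 11111111.11111111.10000000.00000000
AND operation:
Net:  01111101.00111110.10000000.00000000
Network: 125.62.128.0/17


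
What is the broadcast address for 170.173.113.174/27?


Network: 170.173.113.160/27
Host bits = 5
Set all host bits to 1:
Broadcast: 170.173.113.191


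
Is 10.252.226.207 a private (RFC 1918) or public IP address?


RFC 1918 private ranges:
  10.0.0.0/8 (10.0.0.0 - 10.255.255.255)
  172.16.0.0/12 (172.16.0.0 - 172.31.255.255)
  192.168.0.0/16 (192.168.0.0 - 192.168.255.255)
Private (in 10.0.0.0/8)


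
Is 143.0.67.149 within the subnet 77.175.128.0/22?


Subnet network: 77.175.128.0
Test IP AND mask: 143.0.64.0
No, 143.0.67.149 is not in 77.175.128.0/22


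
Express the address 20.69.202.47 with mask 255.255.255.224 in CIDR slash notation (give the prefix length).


Binary: 11111111.11111111.11111111.11100000
Count leading 1s
Prefix: /27


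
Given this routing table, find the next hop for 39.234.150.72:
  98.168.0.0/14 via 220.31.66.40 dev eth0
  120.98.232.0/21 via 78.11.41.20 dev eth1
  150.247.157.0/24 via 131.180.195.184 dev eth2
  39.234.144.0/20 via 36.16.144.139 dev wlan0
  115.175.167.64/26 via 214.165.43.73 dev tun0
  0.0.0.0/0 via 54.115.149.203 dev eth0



Longest prefix match for 39.234.150.72:
  /14 98.168.0.0: no
  /21 120.98.232.0: no
  /24 150.247.157.0: no
  /20 39.234.144.0: MATCH
  /26 115.175.167.64: no
  /0 0.0.0.0: MATCH
Selected: next-hop 36.16.144.139 via wlan0 (matched /20)


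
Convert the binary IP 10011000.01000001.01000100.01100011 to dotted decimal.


10011000 = 152
01000001 = 65
01000100 = 68
01100011 = 99
IP: 152.65.68.99


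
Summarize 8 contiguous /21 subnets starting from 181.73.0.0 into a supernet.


Original prefix: /21
Number of subnets: 8 = 2^3
New prefix = 21 - 3 = 18
Supernet: 181.73.0.0/18


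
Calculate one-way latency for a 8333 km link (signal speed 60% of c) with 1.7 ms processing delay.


Speed = 0.6 * 3e5 km/s = 180000 km/s
Propagation delay = 8333 / 180000 = 0.0463 s = 46.2944 ms
Processing delay = 1.7 ms
Total one-way latency = 47.9944 ms


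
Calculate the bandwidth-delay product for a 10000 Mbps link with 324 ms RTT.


BDP = bandwidth * RTT
= 10000 Mbps * 324 ms
= 10000 * 1e6 * 324 / 1000 bits
= 3240000000 bits
= 405000000 bytes
= 395507.8125 KB
BDP = 3240000000 bits (405000000 bytes)


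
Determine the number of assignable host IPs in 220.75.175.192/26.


Host bits = 32 - 26 = 6
Total addresses = 2^6 = 64
Usable = total - 2 (network and broadcast)
Usable hosts: 62


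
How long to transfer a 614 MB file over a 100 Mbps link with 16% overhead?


Effective throughput = 100 * (1 - 16/100) = 84 Mbps
File size in Mb = 614 * 8 = 4912 Mb
Time = 4912 / 84
Time = 58.4762 seconds


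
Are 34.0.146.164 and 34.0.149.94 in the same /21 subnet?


Mask: 255.255.248.0
34.0.146.164 AND mask = 34.0.144.0
34.0.149.94 AND mask = 34.0.144.0
Yes, same subnet (34.0.144.0)


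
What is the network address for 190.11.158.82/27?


IP:   10111110.00001011.10011110.01010010
Mask: 11111111.11111111.11111111.11100000
AND operation:
Net:  10111110.00001011.10011110.01000000
Network: 190.11.158.64/27


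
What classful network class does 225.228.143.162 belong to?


First octet: 225
Binary: 11100001
1110xxxx -> Class D (224-239)
Class D (multicast), default mask N/A


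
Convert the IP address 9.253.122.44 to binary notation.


9 = 00001001
253 = 11111101
122 = 01111010
44 = 00101100
Binary: 00001001.11111101.01111010.00101100


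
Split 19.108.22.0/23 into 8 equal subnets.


New prefix = 23 + 3 = 26
Each subnet has 64 addresses
  19.108.22.0/26
  19.108.22.64/26
  19.108.22.128/26
  19.108.22.192/26
  19.108.23.0/26
  19.108.23.64/26
  19.108.23.128/26
  19.108.23.192/26
Subnets: 19.108.22.0/26, 19.108.22.64/26, 19.108.22.128/26, 19.108.22.192/26, 19.108.23.0/26, 19.108.23.64/26, 19.108.23.128/26, 19.108.23.192/26


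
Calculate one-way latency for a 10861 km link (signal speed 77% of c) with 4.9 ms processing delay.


Speed = 0.77 * 3e5 km/s = 231000 km/s
Propagation delay = 10861 / 231000 = 0.047 s = 47.0173 ms
Processing delay = 4.9 ms
Total one-way latency = 51.9173 ms


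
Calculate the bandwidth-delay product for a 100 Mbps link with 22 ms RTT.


BDP = bandwidth * RTT
= 100 Mbps * 22 ms
= 100 * 1e6 * 22 / 1000 bits
= 2200000 bits
= 275000 bytes
= 268.5547 KB
BDP = 2200000 bits (275000 bytes)


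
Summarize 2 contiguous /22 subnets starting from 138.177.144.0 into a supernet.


Original prefix: /22
Number of subnets: 2 = 2^1
New prefix = 22 - 1 = 21
Supernet: 138.177.144.0/21


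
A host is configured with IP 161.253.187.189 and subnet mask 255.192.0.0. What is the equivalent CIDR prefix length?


Binary: 11111111.11000000.00000000.00000000
Count leading 1s
Prefix: /10


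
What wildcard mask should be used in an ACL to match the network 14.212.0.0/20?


Subnet mask: 255.255.240.0
Wildcard = 255.255.255.255 - subnet mask
255 - 255 = 0
255 - 255 = 0
255 - 240 = 15
255 - 0 = 255
Wildcard: 0.0.15.255


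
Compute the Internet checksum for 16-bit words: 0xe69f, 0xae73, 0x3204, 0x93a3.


Sum all words (with carry folding):
+ 0xe69f = 0xe69f
+ 0xae73 = 0x9513
+ 0x3204 = 0xc717
+ 0x93a3 = 0x5abb
One's complement: ~0x5abb
Checksum = 0xa544


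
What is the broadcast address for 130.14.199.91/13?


Network: 130.8.0.0/13
Host bits = 19
Set all host bits to 1:
Broadcast: 130.15.255.255


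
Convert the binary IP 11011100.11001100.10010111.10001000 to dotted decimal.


11011100 = 220
11001100 = 204
10010111 = 151
10001000 = 136
IP: 220.204.151.136


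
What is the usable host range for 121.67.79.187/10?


Network: 121.64.0.0
Broadcast: 121.127.255.255
First usable = network + 1
Last usable = broadcast - 1
Range: 121.64.0.1 to 121.127.255.254


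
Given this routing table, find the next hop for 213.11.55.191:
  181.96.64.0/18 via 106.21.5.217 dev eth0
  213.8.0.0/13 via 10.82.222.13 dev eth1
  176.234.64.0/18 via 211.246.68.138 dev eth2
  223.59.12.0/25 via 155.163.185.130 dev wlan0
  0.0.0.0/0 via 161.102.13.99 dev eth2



Longest prefix match for 213.11.55.191:
  /18 181.96.64.0: no
  /13 213.8.0.0: MATCH
  /18 176.234.64.0: no
  /25 223.59.12.0: no
  /0 0.0.0.0: MATCH
Selected: next-hop 10.82.222.13 via eth1 (matched /13)


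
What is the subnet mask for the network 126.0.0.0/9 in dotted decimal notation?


/9 means 9 network bits, 23 host bits
Binary: 11111111100000000000000000000000
Mask: 255.128.0.0


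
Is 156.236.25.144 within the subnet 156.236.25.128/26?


Subnet network: 156.236.25.128
Test IP AND mask: 156.236.25.128
Yes, 156.236.25.144 is in 156.236.25.128/26


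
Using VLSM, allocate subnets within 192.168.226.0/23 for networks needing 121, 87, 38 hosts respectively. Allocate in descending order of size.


121 hosts -> /25 (126 usable): 192.168.226.0/25
87 hosts -> /25 (126 usable): 192.168.226.128/25
38 hosts -> /26 (62 usable): 192.168.227.0/26
Allocation: 192.168.226.0/25 (121 hosts, 126 usable); 192.168.226.128/25 (87 hosts, 126 usable); 192.168.227.0/26 (38 hosts, 62 usable)


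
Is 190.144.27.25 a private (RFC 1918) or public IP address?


RFC 1918 private ranges:
  10.0.0.0/8 (10.0.0.0 - 10.255.255.255)
  172.16.0.0/12 (172.16.0.0 - 172.31.255.255)
  192.168.0.0/16 (192.168.0.0 - 192.168.255.255)
Public (not in any RFC 1918 range)


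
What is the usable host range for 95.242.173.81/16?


Network: 95.242.0.0
Broadcast: 95.242.255.255
First usable = network + 1
Last usable = broadcast - 1
Range: 95.242.0.1 to 95.242.255.254


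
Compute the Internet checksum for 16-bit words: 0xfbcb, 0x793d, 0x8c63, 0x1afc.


Sum all words (with carry folding):
+ 0xfbcb = 0xfbcb
+ 0x793d = 0x7509
+ 0x8c63 = 0x016d
+ 0x1afc = 0x1c69
One's complement: ~0x1c69
Checksum = 0xe396


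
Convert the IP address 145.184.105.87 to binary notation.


145 = 10010001
184 = 10111000
105 = 01101001
87 = 01010111
Binary: 10010001.10111000.01101001.01010111


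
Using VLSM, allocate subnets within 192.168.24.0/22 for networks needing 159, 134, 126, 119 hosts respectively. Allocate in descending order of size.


159 hosts -> /24 (254 usable): 192.168.24.0/24
134 hosts -> /24 (254 usable): 192.168.25.0/24
126 hosts -> /25 (126 usable): 192.168.26.0/25
119 hosts -> /25 (126 usable): 192.168.26.128/25
Allocation: 192.168.24.0/24 (159 hosts, 254 usable); 192.168.25.0/24 (134 hosts, 254 usable); 192.168.26.0/25 (126 hosts, 126 usable); 192.168.26.128/25 (119 hosts, 126 usable)


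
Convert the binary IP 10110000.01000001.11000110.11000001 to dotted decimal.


10110000 = 176
01000001 = 65
11000110 = 198
11000001 = 193
IP: 176.65.198.193


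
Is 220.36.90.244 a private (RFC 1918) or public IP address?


RFC 1918 private ranges:
  10.0.0.0/8 (10.0.0.0 - 10.255.255.255)
  172.16.0.0/12 (172.16.0.0 - 172.31.255.255)
  192.168.0.0/16 (192.168.0.0 - 192.168.255.255)
Public (not in any RFC 1918 range)


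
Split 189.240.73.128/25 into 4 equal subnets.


New prefix = 25 + 2 = 27
Each subnet has 32 addresses
  189.240.73.128/27
  189.240.73.160/27
  189.240.73.192/27
  189.240.73.224/27
Subnets: 189.240.73.128/27, 189.240.73.160/27, 189.240.73.192/27, 189.240.73.224/27


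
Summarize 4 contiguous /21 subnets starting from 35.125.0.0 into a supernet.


Original prefix: /21
Number of subnets: 4 = 2^2
New prefix = 21 - 2 = 19
Supernet: 35.125.0.0/19


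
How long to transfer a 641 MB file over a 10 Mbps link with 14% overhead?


Effective throughput = 10 * (1 - 14/100) = 8.6 Mbps
File size in Mb = 641 * 8 = 5128 Mb
Time = 5128 / 8.6
Time = 596.2791 seconds


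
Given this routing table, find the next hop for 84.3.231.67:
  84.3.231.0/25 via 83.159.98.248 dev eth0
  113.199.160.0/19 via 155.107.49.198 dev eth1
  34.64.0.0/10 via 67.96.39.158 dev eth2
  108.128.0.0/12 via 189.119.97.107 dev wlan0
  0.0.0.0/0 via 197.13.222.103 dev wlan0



Longest prefix match for 84.3.231.67:
  /25 84.3.231.0: MATCH
  /19 113.199.160.0: no
  /10 34.64.0.0: no
  /12 108.128.0.0: no
  /0 0.0.0.0: MATCH
Selected: next-hop 83.159.98.248 via eth0 (matched /25)


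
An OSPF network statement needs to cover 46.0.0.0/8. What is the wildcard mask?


Subnet mask: 255.0.0.0
Wildcard = 255.255.255.255 - subnet mask
255 - 255 = 0
255 - 0 = 255
255 - 0 = 255
255 - 0 = 255
Wildcard: 0.255.255.255


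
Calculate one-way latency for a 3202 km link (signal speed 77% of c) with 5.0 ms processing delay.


Speed = 0.77 * 3e5 km/s = 231000 km/s
Propagation delay = 3202 / 231000 = 0.0139 s = 13.8615 ms
Processing delay = 5.0 ms
Total one-way latency = 18.8615 ms


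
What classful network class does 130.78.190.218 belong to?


First octet: 130
Binary: 10000010
10xxxxxx -> Class B (128-191)
Class B, default mask 255.255.0.0 (/16)


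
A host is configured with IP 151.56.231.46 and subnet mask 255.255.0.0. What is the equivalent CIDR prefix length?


Binary: 11111111.11111111.00000000.00000000
Count leading 1s
Prefix: /16


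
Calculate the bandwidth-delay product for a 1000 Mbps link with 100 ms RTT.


BDP = bandwidth * RTT
= 1000 Mbps * 100 ms
= 1000 * 1e6 * 100 / 1000 bits
= 100000000 bits
= 12500000 bytes
= 12207.0312 KB
BDP = 100000000 bits (12500000 bytes)


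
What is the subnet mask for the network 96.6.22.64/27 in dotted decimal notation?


/27 means 27 network bits, 5 host bits
Binary: 11111111111111111111111111100000
Mask: 255.255.255.224


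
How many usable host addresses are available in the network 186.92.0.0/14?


Host bits = 32 - 14 = 18
Total addresses = 2^18 = 262144
Usable = total - 2 (network and broadcast)
Usable hosts: 262142


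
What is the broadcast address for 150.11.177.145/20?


Network: 150.11.176.0/20
Host bits = 12
Set all host bits to 1:
Broadcast: 150.11.191.255


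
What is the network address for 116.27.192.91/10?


IP:   01110100.00011011.11000000.01011011
Mask: 11111111.11000000.00000000.00000000
AND operation:
Net:  01110100.00000000.00000000.00000000
Network: 116.0.0.0/10


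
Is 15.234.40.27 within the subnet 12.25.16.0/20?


Subnet network: 12.25.16.0
Test IP AND mask: 15.234.32.0
No, 15.234.40.27 is not in 12.25.16.0/20


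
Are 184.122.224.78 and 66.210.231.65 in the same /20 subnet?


Mask: 255.255.240.0
184.122.224.78 AND mask = 184.122.224.0
66.210.231.65 AND mask = 66.210.224.0
No, different subnets (184.122.224.0 vs 66.210.224.0)


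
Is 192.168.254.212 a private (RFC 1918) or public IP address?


RFC 1918 private ranges:
  10.0.0.0/8 (10.0.0.0 - 10.255.255.255)
  172.16.0.0/12 (172.16.0.0 - 172.31.255.255)
  192.168.0.0/16 (192.168.0.0 - 192.168.255.255)
Private (in 192.168.0.0/16)


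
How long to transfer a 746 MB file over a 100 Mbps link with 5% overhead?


Effective throughput = 100 * (1 - 5/100) = 95 Mbps
File size in Mb = 746 * 8 = 5968 Mb
Time = 5968 / 95
Time = 62.8211 seconds


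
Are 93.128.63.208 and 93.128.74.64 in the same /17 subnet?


Mask: 255.255.128.0
93.128.63.208 AND mask = 93.128.0.0
93.128.74.64 AND mask = 93.128.0.0
Yes, same subnet (93.128.0.0)


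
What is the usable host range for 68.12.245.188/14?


Network: 68.12.0.0
Broadcast: 68.15.255.255
First usable = network + 1
Last usable = broadcast - 1
Range: 68.12.0.1 to 68.15.255.254


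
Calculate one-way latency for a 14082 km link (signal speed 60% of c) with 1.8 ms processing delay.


Speed = 0.6 * 3e5 km/s = 180000 km/s
Propagation delay = 14082 / 180000 = 0.0782 s = 78.2333 ms
Processing delay = 1.8 ms
Total one-way latency = 80.0333 ms


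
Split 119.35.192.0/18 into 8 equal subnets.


New prefix = 18 + 3 = 21
Each subnet has 2048 addresses
  119.35.192.0/21
  119.35.200.0/21
  119.35.208.0/21
  119.35.216.0/21
  119.35.224.0/21
  119.35.232.0/21
  119.35.240.0/21
  119.35.248.0/21
Subnets: 119.35.192.0/21, 119.35.200.0/21, 119.35.208.0/21, 119.35.216.0/21, 119.35.224.0/21, 119.35.232.0/21, 119.35.240.0/21, 119.35.248.0/21


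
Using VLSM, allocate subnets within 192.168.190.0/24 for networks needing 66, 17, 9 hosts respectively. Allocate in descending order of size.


66 hosts -> /25 (126 usable): 192.168.190.0/25
17 hosts -> /27 (30 usable): 192.168.190.128/27
9 hosts -> /28 (14 usable): 192.168.190.160/28
Allocation: 192.168.190.0/25 (66 hosts, 126 usable); 192.168.190.128/27 (17 hosts, 30 usable); 192.168.190.160/28 (9 hosts, 14 usable)


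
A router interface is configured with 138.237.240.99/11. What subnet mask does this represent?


/11 means 11 network bits, 21 host bits
Binary: 11111111111000000000000000000000
Mask: 255.224.0.0


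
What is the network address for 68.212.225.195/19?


IP:   01000100.11010100.11100001.11000011
Mask: 11111111.11111111.11100000.00000000
AND operation:
Net:  01000100.11010100.11100000.00000000
Network: 68.212.224.0/19


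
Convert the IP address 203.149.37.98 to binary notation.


203 = 11001011
149 = 10010101
37 = 00100101
98 = 01100010
Binary: 11001011.10010101.00100101.01100010


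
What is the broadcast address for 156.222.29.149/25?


Network: 156.222.29.128/25
Host bits = 7
Set all host bits to 1:
Broadcast: 156.222.29.255


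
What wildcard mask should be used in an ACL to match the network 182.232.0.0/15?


Subnet mask: 255.254.0.0
Wildcard = 255.255.255.255 - subnet mask
255 - 255 = 0
255 - 254 = 1
255 - 0 = 255
255 - 0 = 255
Wildcard: 0.1.255.255


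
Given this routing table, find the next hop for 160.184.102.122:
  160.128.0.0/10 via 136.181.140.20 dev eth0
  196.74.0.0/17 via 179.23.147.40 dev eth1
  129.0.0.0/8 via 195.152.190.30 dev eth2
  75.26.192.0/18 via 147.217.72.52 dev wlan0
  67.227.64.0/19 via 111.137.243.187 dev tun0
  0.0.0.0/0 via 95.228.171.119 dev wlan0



Longest prefix match for 160.184.102.122:
  /10 160.128.0.0: MATCH
  /17 196.74.0.0: no
  /8 129.0.0.0: no
  /18 75.26.192.0: no
  /19 67.227.64.0: no
  /0 0.0.0.0: MATCH
Selected: next-hop 136.181.140.20 via eth0 (matched /10)


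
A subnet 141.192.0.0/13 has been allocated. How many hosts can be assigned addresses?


Host bits = 32 - 13 = 19
Total addresses = 2^19 = 524288
Usable = total - 2 (network and broadcast)
Usable hosts: 524286


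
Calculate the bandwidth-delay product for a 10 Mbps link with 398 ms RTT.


BDP = bandwidth * RTT
= 10 Mbps * 398 ms
= 10 * 1e6 * 398 / 1000 bits
= 3980000 bits
= 497500 bytes
= 485.8398 KB
BDP = 3980000 bits (497500 bytes)


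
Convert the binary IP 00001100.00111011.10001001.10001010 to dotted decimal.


00001100 = 12
00111011 = 59
10001001 = 137
10001010 = 138
IP: 12.59.137.138


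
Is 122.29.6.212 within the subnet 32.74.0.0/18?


Subnet network: 32.74.0.0
Test IP AND mask: 122.29.0.0
No, 122.29.6.212 is not in 32.74.0.0/18


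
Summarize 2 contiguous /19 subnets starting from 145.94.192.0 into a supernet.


Original prefix: /19
Number of subnets: 2 = 2^1
New prefix = 19 - 1 = 18
Supernet: 145.94.192.0/18


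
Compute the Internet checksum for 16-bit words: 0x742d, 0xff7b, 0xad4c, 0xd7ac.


Sum all words (with carry folding):
+ 0x742d = 0x742d
+ 0xff7b = 0x73a9
+ 0xad4c = 0x20f6
+ 0xd7ac = 0xf8a2
One's complement: ~0xf8a2
Checksum = 0x075d


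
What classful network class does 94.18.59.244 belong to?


First octet: 94
Binary: 01011110
0xxxxxxx -> Class A (1-126)
Class A, default mask 255.0.0.0 (/8)


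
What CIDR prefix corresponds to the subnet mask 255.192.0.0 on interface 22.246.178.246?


Binary: 11111111.11000000.00000000.00000000
Count leading 1s
Prefix: /10


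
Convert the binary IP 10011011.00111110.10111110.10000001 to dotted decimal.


10011011 = 155
00111110 = 62
10111110 = 190
10000001 = 129
IP: 155.62.190.129


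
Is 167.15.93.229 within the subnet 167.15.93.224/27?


Subnet network: 167.15.93.224
Test IP AND mask: 167.15.93.224
Yes, 167.15.93.229 is in 167.15.93.224/27


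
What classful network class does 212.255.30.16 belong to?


First octet: 212
Binary: 11010100
110xxxxx -> Class C (192-223)
Class C, default mask 255.255.255.0 (/24)


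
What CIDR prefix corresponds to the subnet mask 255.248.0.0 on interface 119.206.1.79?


Binary: 11111111.11111000.00000000.00000000
Count leading 1s
Prefix: /13


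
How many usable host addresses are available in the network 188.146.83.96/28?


Host bits = 32 - 28 = 4
Total addresses = 2^4 = 16
Usable = total - 2 (network and broadcast)
Usable hosts: 14


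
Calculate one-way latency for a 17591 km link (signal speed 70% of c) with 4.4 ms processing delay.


Speed = 0.7 * 3e5 km/s = 210000 km/s
Propagation delay = 17591 / 210000 = 0.0838 s = 83.7667 ms
Processing delay = 4.4 ms
Total one-way latency = 88.1667 ms


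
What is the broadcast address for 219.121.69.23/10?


Network: 219.64.0.0/10
Host bits = 22
Set all host bits to 1:
Broadcast: 219.127.255.255


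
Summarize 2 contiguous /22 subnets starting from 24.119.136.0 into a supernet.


Original prefix: /22
Number of subnets: 2 = 2^1
New prefix = 22 - 1 = 21
Supernet: 24.119.136.0/21


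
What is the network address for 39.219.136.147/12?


IP:   00100111.11011011.10001000.10010011
Mask: 11111111.11110000.00000000.00000000
AND operation:
Net:  00100111.11010000.00000000.00000000
Network: 39.208.0.0/12


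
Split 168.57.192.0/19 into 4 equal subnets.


New prefix = 19 + 2 = 21
Each subnet has 2048 addresses
  168.57.192.0/21
  168.57.200.0/21
  168.57.208.0/21
  168.57.216.0/21
Subnets: 168.57.192.0/21, 168.57.200.0/21, 168.57.208.0/21, 168.57.216.0/21


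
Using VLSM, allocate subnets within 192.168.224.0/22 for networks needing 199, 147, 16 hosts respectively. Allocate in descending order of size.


199 hosts -> /24 (254 usable): 192.168.224.0/24
147 hosts -> /24 (254 usable): 192.168.225.0/24
16 hosts -> /27 (30 usable): 192.168.226.0/27
Allocation: 192.168.224.0/24 (199 hosts, 254 usable); 192.168.225.0/24 (147 hosts, 254 usable); 192.168.226.0/27 (16 hosts, 30 usable)


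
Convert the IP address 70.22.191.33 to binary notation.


70 = 01000110
22 = 00010110
191 = 10111111
33 = 00100001
Binary: 01000110.00010110.10111111.00100001


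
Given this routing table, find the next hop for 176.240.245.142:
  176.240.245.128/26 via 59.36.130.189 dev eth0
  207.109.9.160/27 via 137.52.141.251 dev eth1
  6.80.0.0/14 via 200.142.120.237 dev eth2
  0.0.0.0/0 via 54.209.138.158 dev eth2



Longest prefix match for 176.240.245.142:
  /26 176.240.245.128: MATCH
  /27 207.109.9.160: no
  /14 6.80.0.0: no
  /0 0.0.0.0: MATCH
Selected: next-hop 59.36.130.189 via eth0 (matched /26)


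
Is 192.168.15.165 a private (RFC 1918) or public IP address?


RFC 1918 private ranges:
  10.0.0.0/8 (10.0.0.0 - 10.255.255.255)
  172.16.0.0/12 (172.16.0.0 - 172.31.255.255)
  192.168.0.0/16 (192.168.0.0 - 192.168.255.255)
Private (in 192.168.0.0/16)


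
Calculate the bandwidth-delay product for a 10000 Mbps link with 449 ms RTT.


BDP = bandwidth * RTT
= 10000 Mbps * 449 ms
= 10000 * 1e6 * 449 / 1000 bits
= 4490000000 bits
= 561250000 bytes
= 548095.7031 KB
BDP = 4490000000 bits (561250000 bytes)


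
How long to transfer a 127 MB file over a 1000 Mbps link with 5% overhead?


Effective throughput = 1000 * (1 - 5/100) = 950 Mbps
File size in Mb = 127 * 8 = 1016 Mb
Time = 1016 / 950
Time = 1.0695 seconds


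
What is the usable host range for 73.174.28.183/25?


Network: 73.174.28.128
Broadcast: 73.174.28.255
First usable = network + 1
Last usable = broadcast - 1
Range: 73.174.28.129 to 73.174.28.254


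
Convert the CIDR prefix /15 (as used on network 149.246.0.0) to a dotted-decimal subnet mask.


/15 means 15 network bits, 17 host bits
Binary: 11111111111111100000000000000000
Mask: 255.254.0.0


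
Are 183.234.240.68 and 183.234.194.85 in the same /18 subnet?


Mask: 255.255.192.0
183.234.240.68 AND mask = 183.234.192.0
183.234.194.85 AND mask = 183.234.192.0
Yes, same subnet (183.234.192.0)


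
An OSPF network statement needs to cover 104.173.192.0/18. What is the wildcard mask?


Subnet mask: 255.255.192.0
Wildcard = 255.255.255.255 - subnet mask
255 - 255 = 0
255 - 255 = 0
255 - 192 = 63
255 - 0 = 255
Wildcard: 0.0.63.255


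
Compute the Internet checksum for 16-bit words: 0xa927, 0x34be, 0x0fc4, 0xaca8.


Sum all words (with carry folding):
+ 0xa927 = 0xa927
+ 0x34be = 0xdde5
+ 0x0fc4 = 0xeda9
+ 0xaca8 = 0x9a52
One's complement: ~0x9a52
Checksum = 0x65ad


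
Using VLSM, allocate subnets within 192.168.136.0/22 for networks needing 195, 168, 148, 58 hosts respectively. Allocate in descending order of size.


195 hosts -> /24 (254 usable): 192.168.136.0/24
168 hosts -> /24 (254 usable): 192.168.137.0/24
148 hosts -> /24 (254 usable): 192.168.138.0/24
58 hosts -> /26 (62 usable): 192.168.139.0/26
Allocation: 192.168.136.0/24 (195 hosts, 254 usable); 192.168.137.0/24 (168 hosts, 254 usable); 192.168.138.0/24 (148 hosts, 254 usable); 192.168.139.0/26 (58 hosts, 62 usable)


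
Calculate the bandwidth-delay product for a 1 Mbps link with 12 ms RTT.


BDP = bandwidth * RTT
= 1 Mbps * 12 ms
= 1 * 1e6 * 12 / 1000 bits
= 12000 bits
= 1500 bytes
= 1.4648 KB
BDP = 12000 bits (1500 bytes)


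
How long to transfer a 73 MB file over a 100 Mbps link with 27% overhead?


Effective throughput = 100 * (1 - 27/100) = 73 Mbps
File size in Mb = 73 * 8 = 584 Mb
Time = 584 / 73
Time = 8 seconds


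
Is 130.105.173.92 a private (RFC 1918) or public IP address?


RFC 1918 private ranges:
  10.0.0.0/8 (10.0.0.0 - 10.255.255.255)
  172.16.0.0/12 (172.16.0.0 - 172.31.255.255)
  192.168.0.0/16 (192.168.0.0 - 192.168.255.255)
Public (not in any RFC 1918 range)


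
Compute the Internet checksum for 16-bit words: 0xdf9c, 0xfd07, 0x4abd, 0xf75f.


Sum all words (with carry folding):
+ 0xdf9c = 0xdf9c
+ 0xfd07 = 0xdca4
+ 0x4abd = 0x2762
+ 0xf75f = 0x1ec2
One's complement: ~0x1ec2
Checksum = 0xe13d


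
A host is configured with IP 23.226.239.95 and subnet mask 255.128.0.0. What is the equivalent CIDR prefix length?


Binary: 11111111.10000000.00000000.00000000
Count leading 1s
Prefix: /9


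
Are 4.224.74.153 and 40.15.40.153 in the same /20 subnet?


Mask: 255.255.240.0
4.224.74.153 AND mask = 4.224.64.0
40.15.40.153 AND mask = 40.15.32.0
No, different subnets (4.224.64.0 vs 40.15.32.0)


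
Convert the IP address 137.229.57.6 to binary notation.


137 = 10001001
229 = 11100101
57 = 00111001
6 = 00000110
Binary: 10001001.11100101.00111001.00000110


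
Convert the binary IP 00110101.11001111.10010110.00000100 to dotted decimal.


00110101 = 53
11001111 = 207
10010110 = 150
00000100 = 4
IP: 53.207.150.4


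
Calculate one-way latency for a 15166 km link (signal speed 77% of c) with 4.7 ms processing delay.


Speed = 0.77 * 3e5 km/s = 231000 km/s
Propagation delay = 15166 / 231000 = 0.0657 s = 65.6537 ms
Processing delay = 4.7 ms
Total one-way latency = 70.3537 ms


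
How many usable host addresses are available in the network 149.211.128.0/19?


Host bits = 32 - 19 = 13
Total addresses = 2^13 = 8192
Usable = total - 2 (network and broadcast)
Usable hosts: 8190


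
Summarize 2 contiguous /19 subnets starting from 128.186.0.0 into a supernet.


Original prefix: /19
Number of subnets: 2 = 2^1
New prefix = 19 - 1 = 18
Supernet: 128.186.0.0/18


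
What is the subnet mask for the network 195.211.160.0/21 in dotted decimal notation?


/21 means 21 network bits, 11 host bits
Binary: 11111111111111111111100000000000
Mask: 255.255.248.0


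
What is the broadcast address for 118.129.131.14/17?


Network: 118.129.128.0/17
Host bits = 15
Set all host bits to 1:
Broadcast: 118.129.255.255


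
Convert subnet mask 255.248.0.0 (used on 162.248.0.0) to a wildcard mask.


Subnet mask: 255.248.0.0
Wildcard = 255.255.255.255 - subnet mask
255 - 255 = 0
255 - 248 = 7
255 - 0 = 255
255 - 0 = 255
Wildcard: 0.7.255.255


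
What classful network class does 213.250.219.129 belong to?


First octet: 213
Binary: 11010101
110xxxxx -> Class C (192-223)
Class C, default mask 255.255.255.0 (/24)


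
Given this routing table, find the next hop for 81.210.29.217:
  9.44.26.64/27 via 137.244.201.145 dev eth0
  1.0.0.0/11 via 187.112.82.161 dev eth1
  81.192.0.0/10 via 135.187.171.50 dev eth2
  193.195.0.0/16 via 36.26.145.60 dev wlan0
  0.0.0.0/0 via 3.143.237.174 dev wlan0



Longest prefix match for 81.210.29.217:
  /27 9.44.26.64: no
  /11 1.0.0.0: no
  /10 81.192.0.0: MATCH
  /16 193.195.0.0: no
  /0 0.0.0.0: MATCH
Selected: next-hop 135.187.171.50 via eth2 (matched /10)


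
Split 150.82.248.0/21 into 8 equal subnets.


New prefix = 21 + 3 = 24
Each subnet has 256 addresses
  150.82.248.0/24
  150.82.249.0/24
  150.82.250.0/24
  150.82.251.0/24
  150.82.252.0/24
  150.82.253.0/24
  150.82.254.0/24
  150.82.255.0/24
Subnets: 150.82.248.0/24, 150.82.249.0/24, 150.82.250.0/24, 150.82.251.0/24, 150.82.252.0/24, 150.82.253.0/24, 150.82.254.0/24, 150.82.255.0/24


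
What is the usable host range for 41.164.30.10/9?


Network: 41.128.0.0
Broadcast: 41.255.255.255
First usable = network + 1
Last usable = broadcast - 1
Range: 41.128.0.1 to 41.255.255.254


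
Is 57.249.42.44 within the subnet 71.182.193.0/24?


Subnet network: 71.182.193.0
Test IP AND mask: 57.249.42.0
No, 57.249.42.44 is not in 71.182.193.0/24


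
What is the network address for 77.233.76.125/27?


IP:   01001101.11101001.01001100.01111101
Mask: 11111111.11111111.11111111.11100000
AND operation:
Net:  01001101.11101001.01001100.01100000
Network: 77.233.76.96/27


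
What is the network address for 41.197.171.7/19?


IP:   00101001.11000101.10101011.00000111
Mask: 11111111.11111111.11100000.00000000
AND operation:
Net:  00101001.11000101.10100000.00000000
Network: 41.197.160.0/19


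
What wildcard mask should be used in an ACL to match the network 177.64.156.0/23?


Subnet mask: 255.255.254.0
Wildcard = 255.255.255.255 - subnet mask
255 - 255 = 0
255 - 255 = 0
255 - 254 = 1
255 - 0 = 255
Wildcard: 0.0.1.255


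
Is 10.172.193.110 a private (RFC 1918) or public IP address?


RFC 1918 private ranges:
  10.0.0.0/8 (10.0.0.0 - 10.255.255.255)
  172.16.0.0/12 (172.16.0.0 - 172.31.255.255)
  192.168.0.0/16 (192.168.0.0 - 192.168.255.255)
Private (in 10.0.0.0/8)


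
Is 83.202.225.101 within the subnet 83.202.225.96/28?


Subnet network: 83.202.225.96
Test IP AND mask: 83.202.225.96
Yes, 83.202.225.101 is in 83.202.225.96/28


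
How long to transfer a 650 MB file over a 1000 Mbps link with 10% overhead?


Effective throughput = 1000 * (1 - 10/100) = 900 Mbps
File size in Mb = 650 * 8 = 5200 Mb
Time = 5200 / 900
Time = 5.7778 seconds


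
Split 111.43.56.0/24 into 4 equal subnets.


New prefix = 24 + 2 = 26
Each subnet has 64 addresses
  111.43.56.0/26
  111.43.56.64/26
  111.43.56.128/26
  111.43.56.192/26
Subnets: 111.43.56.0/26, 111.43.56.64/26, 111.43.56.128/26, 111.43.56.192/26


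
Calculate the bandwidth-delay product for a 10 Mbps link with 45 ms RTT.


BDP = bandwidth * RTT
= 10 Mbps * 45 ms
= 10 * 1e6 * 45 / 1000 bits
= 450000 bits
= 56250 bytes
= 54.9316 KB
BDP = 450000 bits (56250 bytes)


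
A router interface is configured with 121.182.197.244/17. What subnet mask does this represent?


/17 means 17 network bits, 15 host bits
Binary: 11111111111111111000000000000000
Mask: 255.255.128.0


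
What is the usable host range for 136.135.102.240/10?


Network: 136.128.0.0
Broadcast: 136.191.255.255
First usable = network + 1
Last usable = broadcast - 1
Range: 136.128.0.1 to 136.191.255.254


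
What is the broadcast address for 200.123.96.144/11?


Network: 200.96.0.0/11
Host bits = 21
Set all host bits to 1:
Broadcast: 200.127.255.255


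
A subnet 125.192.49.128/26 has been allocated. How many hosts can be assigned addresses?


Host bits = 32 - 26 = 6
Total addresses = 2^6 = 64
Usable = total - 2 (network and broadcast)
Usable hosts: 62


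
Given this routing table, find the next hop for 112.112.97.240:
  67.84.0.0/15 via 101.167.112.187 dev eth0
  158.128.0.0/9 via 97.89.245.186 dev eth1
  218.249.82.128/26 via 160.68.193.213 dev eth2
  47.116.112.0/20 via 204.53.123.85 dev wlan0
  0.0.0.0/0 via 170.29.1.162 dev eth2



Longest prefix match for 112.112.97.240:
  /15 67.84.0.0: no
  /9 158.128.0.0: no
  /26 218.249.82.128: no
  /20 47.116.112.0: no
  /0 0.0.0.0: MATCH
Selected: next-hop 170.29.1.162 via eth2 (matched /0)


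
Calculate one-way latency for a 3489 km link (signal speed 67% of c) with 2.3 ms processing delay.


Speed = 0.67 * 3e5 km/s = 201000 km/s
Propagation delay = 3489 / 201000 = 0.0174 s = 17.3582 ms
Processing delay = 2.3 ms
Total one-way latency = 19.6582 ms


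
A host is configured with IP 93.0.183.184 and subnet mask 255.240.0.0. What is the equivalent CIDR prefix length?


Binary: 11111111.11110000.00000000.00000000
Count leading 1s
Prefix: /12


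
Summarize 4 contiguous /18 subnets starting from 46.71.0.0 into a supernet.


Original prefix: /18
Number of subnets: 4 = 2^2
New prefix = 18 - 2 = 16
Supernet: 46.71.0.0/16


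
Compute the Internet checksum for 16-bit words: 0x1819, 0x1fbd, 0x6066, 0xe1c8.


Sum all words (with carry folding):
+ 0x1819 = 0x1819
+ 0x1fbd = 0x37d6
+ 0x6066 = 0x983c
+ 0xe1c8 = 0x7a05
One's complement: ~0x7a05
Checksum = 0x85fa


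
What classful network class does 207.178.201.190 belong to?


First octet: 207
Binary: 11001111
110xxxxx -> Class C (192-223)
Class C, default mask 255.255.255.0 (/24)


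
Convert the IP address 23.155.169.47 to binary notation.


23 = 00010111
155 = 10011011
169 = 10101001
47 = 00101111
Binary: 00010111.10011011.10101001.00101111


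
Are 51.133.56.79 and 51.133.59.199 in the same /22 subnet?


Mask: 255.255.252.0
51.133.56.79 AND mask = 51.133.56.0
51.133.59.199 AND mask = 51.133.56.0
Yes, same subnet (51.133.56.0)


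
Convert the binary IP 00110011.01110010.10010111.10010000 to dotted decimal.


00110011 = 51
01110010 = 114
10010111 = 151
10010000 = 144
IP: 51.114.151.144


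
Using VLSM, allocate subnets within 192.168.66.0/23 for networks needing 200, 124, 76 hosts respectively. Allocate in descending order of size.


200 hosts -> /24 (254 usable): 192.168.66.0/24
124 hosts -> /25 (126 usable): 192.168.67.0/25
76 hosts -> /25 (126 usable): 192.168.67.128/25
Allocation: 192.168.66.0/24 (200 hosts, 254 usable); 192.168.67.0/25 (124 hosts, 126 usable); 192.168.67.128/25 (76 hosts, 126 usable)


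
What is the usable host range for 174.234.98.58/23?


Network: 174.234.98.0
Broadcast: 174.234.99.255
First usable = network + 1
Last usable = broadcast - 1
Range: 174.234.98.1 to 174.234.99.254


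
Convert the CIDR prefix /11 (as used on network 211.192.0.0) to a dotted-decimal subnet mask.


/11 means 11 network bits, 21 host bits
Binary: 11111111111000000000000000000000
Mask: 255.224.0.0


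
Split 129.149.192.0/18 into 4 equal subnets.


New prefix = 18 + 2 = 20
Each subnet has 4096 addresses
  129.149.192.0/20
  129.149.208.0/20
  129.149.224.0/20
  129.149.240.0/20
Subnets: 129.149.192.0/20, 129.149.208.0/20, 129.149.224.0/20, 129.149.240.0/20


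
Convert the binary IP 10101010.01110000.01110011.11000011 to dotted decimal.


10101010 = 170
01110000 = 112
01110011 = 115
11000011 = 195
IP: 170.112.115.195


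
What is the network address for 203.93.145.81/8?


IP:   11001011.01011101.10010001.01010001
Mask: 11111111.00000000.00000000.00000000
AND operation:
Net:  11001011.00000000.00000000.00000000
Network: 203.0.0.0/8


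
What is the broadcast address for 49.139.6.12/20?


Network: 49.139.0.0/20
Host bits = 12
Set all host bits to 1:
Broadcast: 49.139.15.255


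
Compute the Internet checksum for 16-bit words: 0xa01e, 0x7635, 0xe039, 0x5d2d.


Sum all words (with carry folding):
+ 0xa01e = 0xa01e
+ 0x7635 = 0x1654
+ 0xe039 = 0xf68d
+ 0x5d2d = 0x53bb
One's complement: ~0x53bb
Checksum = 0xac44


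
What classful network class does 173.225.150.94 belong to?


First octet: 173
Binary: 10101101
10xxxxxx -> Class B (128-191)
Class B, default mask 255.255.0.0 (/16)


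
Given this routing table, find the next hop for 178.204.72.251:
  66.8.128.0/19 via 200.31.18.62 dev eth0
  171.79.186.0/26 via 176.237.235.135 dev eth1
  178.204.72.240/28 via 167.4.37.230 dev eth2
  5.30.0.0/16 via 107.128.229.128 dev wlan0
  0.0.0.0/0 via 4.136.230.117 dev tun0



Longest prefix match for 178.204.72.251:
  /19 66.8.128.0: no
  /26 171.79.186.0: no
  /28 178.204.72.240: MATCH
  /16 5.30.0.0: no
  /0 0.0.0.0: MATCH
Selected: next-hop 167.4.37.230 via eth2 (matched /28)


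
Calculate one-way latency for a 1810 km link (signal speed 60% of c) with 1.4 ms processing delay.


Speed = 0.6 * 3e5 km/s = 180000 km/s
Propagation delay = 1810 / 180000 = 0.0101 s = 10.0556 ms
Processing delay = 1.4 ms
Total one-way latency = 11.4556 ms


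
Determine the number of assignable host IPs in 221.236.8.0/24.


Host bits = 32 - 24 = 8
Total addresses = 2^8 = 256
Usable = total - 2 (network and broadcast)
Usable hosts: 254


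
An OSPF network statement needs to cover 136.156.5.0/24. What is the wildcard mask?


Subnet mask: 255.255.255.0
Wildcard = 255.255.255.255 - subnet mask
255 - 255 = 0
255 - 255 = 0
255 - 255 = 0
255 - 0 = 255
Wildcard: 0.0.0.255


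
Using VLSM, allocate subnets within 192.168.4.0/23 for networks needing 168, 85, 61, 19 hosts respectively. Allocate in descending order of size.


168 hosts -> /24 (254 usable): 192.168.4.0/24
85 hosts -> /25 (126 usable): 192.168.5.0/25
61 hosts -> /26 (62 usable): 192.168.5.128/26
19 hosts -> /27 (30 usable): 192.168.5.192/27
Allocation: 192.168.4.0/24 (168 hosts, 254 usable); 192.168.5.0/25 (85 hosts, 126 usable); 192.168.5.128/26 (61 hosts, 62 usable); 192.168.5.192/27 (19 hosts, 30 usable)


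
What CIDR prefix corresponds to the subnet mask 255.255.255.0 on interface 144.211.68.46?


Binary: 11111111.11111111.11111111.00000000
Count leading 1s
Prefix: /24
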